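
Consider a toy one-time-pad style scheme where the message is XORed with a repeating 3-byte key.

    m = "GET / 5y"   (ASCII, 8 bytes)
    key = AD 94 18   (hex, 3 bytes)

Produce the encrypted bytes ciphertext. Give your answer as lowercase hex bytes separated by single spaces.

ea d1 4c 8d bb 38 98 ed

The 3-byte key repeats, so the effective keystream is ad 94 18 ad 94 18 ad 94.
byte 0: 47 xor ad = ea
byte 1: 45 xor 94 = d1
byte 2: 54 xor 18 = 4c
byte 3: 20 xor ad = 8d
byte 4: 2f xor 94 = bb
byte 5: 20 xor 18 = 38
byte 6: 35 xor ad = 98
byte 7: 79 xor 94 = ed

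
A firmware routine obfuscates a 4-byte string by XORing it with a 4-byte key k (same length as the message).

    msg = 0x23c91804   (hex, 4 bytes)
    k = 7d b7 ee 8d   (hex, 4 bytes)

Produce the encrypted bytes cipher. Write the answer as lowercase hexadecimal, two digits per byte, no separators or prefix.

5e7ef689

 35 ^ 125 =  94
201 ^ 183 = 126
 24 ^ 238 = 246
  4 ^ 141 = 137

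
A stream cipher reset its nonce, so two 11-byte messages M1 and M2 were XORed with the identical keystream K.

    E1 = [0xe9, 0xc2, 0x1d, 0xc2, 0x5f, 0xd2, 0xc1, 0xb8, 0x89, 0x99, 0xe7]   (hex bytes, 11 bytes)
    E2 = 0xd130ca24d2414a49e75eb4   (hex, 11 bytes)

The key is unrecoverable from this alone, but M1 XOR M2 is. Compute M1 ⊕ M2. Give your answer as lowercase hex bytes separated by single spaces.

38 f2 d7 e6 8d 93 8b f1 6e c7 53

E1 ⊕ E2 = (M1 ⊕ K) ⊕ (M2 ⊕ K) = M1 ⊕ M2 — the shared key cancels under XOR.
233 ⊕ 209 =  56
194 ⊕  48 = 242
 29 ⊕ 202 = 215
194 ⊕  36 = 230
 95 ⊕ 210 = 141
210 ⊕  65 = 147
193 ⊕  74 = 139
184 ⊕  73 = 241
137 ⊕ 231 = 110
153 ⊕  94 = 199
231 ⊕ 180 =  83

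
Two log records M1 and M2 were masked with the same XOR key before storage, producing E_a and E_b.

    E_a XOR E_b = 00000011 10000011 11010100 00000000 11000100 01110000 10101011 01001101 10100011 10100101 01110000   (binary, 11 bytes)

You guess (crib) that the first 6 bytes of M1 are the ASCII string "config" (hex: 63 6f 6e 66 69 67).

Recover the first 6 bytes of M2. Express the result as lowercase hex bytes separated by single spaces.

Since E_a ⊕ E_b = M1 ⊕ M2, XORing with the guessed M1 bytes yields the corresponding M2 bytes: M2 = (E_a ⊕ E_b) ⊕ M1.
03 XOR 63 = 60
83 XOR 6f = ec
d4 XOR 6e = ba
00 XOR 66 = 66
c4 XOR 69 = ad
70 XOR 67 = 17

60 ec ba 66 ad 17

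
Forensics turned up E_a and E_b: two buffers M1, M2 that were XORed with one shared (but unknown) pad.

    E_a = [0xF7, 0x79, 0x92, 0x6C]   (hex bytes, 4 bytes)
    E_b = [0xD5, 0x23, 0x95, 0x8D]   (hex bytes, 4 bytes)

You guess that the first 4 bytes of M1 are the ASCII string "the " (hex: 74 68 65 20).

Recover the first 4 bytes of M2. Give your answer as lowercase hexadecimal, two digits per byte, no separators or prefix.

First, E_a ⊕ E_b = (M1 ⊕ K) ⊕ (M2 ⊕ K) = M1 ⊕ M2, so the key drops out. Then M2 = (M1 ⊕ M2) ⊕ M1 over the first 4 bytes.
byte 0: (f7 ⊕ d5) ⊕ 74 = 22 ⊕ 74 = 56
byte 1: (79 ⊕ 23) ⊕ 68 = 5a ⊕ 68 = 32
byte 2: (92 ⊕ 95) ⊕ 65 = 07 ⊕ 65 = 62
byte 3: (6c ⊕ 8d) ⊕ 20 = e1 ⊕ 20 = c1

563262c1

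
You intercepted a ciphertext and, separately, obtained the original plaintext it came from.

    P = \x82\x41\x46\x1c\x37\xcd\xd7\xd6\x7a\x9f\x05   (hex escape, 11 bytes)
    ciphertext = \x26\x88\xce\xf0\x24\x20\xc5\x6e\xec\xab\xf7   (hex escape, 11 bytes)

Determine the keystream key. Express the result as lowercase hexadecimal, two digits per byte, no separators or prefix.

Since ciphertext = P ⊕ key, XORing both sides with P gives key = P ⊕ ciphertext.
byte 0: 10000010 xor 00100110 = 10100100
byte 1: 01000001 xor 10001000 = 11001001
byte 2: 01000110 xor 11001110 = 10001000
byte 3: 00011100 xor 11110000 = 11101100
byte 4: 00110111 xor 00100100 = 00010011
byte 5: 11001101 xor 00100000 = 11101101
byte 6: 11010111 xor 11000101 = 00010010
byte 7: 11010110 xor 01101110 = 10111000
byte 8: 01111010 xor 11101100 = 10010110
byte 9: 10011111 xor 10101011 = 00110100
byte 10: 00000101 xor 11110111 = 11110010

a4c988ec13ed12b89634f2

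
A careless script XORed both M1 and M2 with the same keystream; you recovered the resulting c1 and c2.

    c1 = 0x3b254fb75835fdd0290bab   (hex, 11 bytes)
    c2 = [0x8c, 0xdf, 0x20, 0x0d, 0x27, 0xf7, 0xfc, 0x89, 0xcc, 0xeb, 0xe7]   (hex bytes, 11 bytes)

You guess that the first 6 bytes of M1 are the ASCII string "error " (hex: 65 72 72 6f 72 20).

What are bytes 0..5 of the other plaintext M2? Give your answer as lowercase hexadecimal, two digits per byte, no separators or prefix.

d2881dd50de2

First, c1 ⊕ c2 = (M1 ⊕ K) ⊕ (M2 ⊕ K) = M1 ⊕ M2, so the key drops out. Then M2 = (M1 ⊕ M2) ⊕ M1 over the first 6 bytes.
byte 0: (3b XOR 8c) XOR 65 = b7 XOR 65 = d2
byte 1: (25 XOR df) XOR 72 = fa XOR 72 = 88
byte 2: (4f XOR 20) XOR 72 = 6f XOR 72 = 1d
byte 3: (b7 XOR 0d) XOR 6f = ba XOR 6f = d5
byte 4: (58 XOR 27) XOR 72 = 7f XOR 72 = 0d
byte 5: (35 XOR f7) XOR 20 = c2 XOR 20 = e2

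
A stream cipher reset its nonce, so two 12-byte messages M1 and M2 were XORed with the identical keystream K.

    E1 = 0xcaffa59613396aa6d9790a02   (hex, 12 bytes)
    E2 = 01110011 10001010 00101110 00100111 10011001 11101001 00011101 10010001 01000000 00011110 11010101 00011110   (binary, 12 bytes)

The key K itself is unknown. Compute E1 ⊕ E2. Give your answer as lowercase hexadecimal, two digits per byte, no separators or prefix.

E1 ⊕ E2 = (M1 ⊕ K) ⊕ (M2 ⊕ K) = M1 ⊕ M2 — the shared key cancels under XOR.
11001010 ^ 01110011 = 10111001
11111111 ^ 10001010 = 01110101
10100101 ^ 00101110 = 10001011
10010110 ^ 00100111 = 10110001
00010011 ^ 10011001 = 10001010
00111001 ^ 11101001 = 11010000
01101010 ^ 00011101 = 01110111
10100110 ^ 10010001 = 00110111
11011001 ^ 01000000 = 10011001
01111001 ^ 00011110 = 01100111
00001010 ^ 11010101 = 11011111
00000010 ^ 00011110 = 00011100

b9758bb18ad077379967df1c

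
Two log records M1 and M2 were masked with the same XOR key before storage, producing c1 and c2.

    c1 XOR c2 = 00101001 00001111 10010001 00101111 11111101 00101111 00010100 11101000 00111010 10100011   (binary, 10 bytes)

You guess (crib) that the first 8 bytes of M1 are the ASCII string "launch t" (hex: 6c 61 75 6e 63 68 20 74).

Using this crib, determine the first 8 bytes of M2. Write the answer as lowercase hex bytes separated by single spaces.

45 6e e4 41 9e 47 34 9c

Since c1 ⊕ c2 = M1 ⊕ M2, XORing with the guessed M1 bytes yields the corresponding M2 bytes: M2 = (c1 ⊕ c2) ⊕ M1.
byte 0:  41 ⊕ 108 =  69
byte 1:  15 ⊕  97 = 110
byte 2: 145 ⊕ 117 = 228
byte 3:  47 ⊕ 110 =  65
byte 4: 253 ⊕  99 = 158
byte 5:  47 ⊕ 104 =  71
byte 6:  20 ⊕  32 =  52
byte 7: 232 ⊕ 116 = 156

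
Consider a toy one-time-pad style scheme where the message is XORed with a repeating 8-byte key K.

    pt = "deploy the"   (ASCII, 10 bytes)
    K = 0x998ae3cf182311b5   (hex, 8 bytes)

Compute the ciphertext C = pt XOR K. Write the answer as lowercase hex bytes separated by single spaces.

The 8-byte key repeats, so the effective keystream is 99 8a e3 cf 18 23 11 b5 99 8a.
byte 0: 64 XOR 99 = fd
byte 1: 65 XOR 8a = ef
byte 2: 70 XOR e3 = 93
byte 3: 6c XOR cf = a3
byte 4: 6f XOR 18 = 77
byte 5: 79 XOR 23 = 5a
byte 6: 20 XOR 11 = 31
byte 7: 74 XOR b5 = c1
byte 8: 68 XOR 99 = f1
byte 9: 65 XOR 8a = ef

fd ef 93 a3 77 5a 31 c1 f1 ef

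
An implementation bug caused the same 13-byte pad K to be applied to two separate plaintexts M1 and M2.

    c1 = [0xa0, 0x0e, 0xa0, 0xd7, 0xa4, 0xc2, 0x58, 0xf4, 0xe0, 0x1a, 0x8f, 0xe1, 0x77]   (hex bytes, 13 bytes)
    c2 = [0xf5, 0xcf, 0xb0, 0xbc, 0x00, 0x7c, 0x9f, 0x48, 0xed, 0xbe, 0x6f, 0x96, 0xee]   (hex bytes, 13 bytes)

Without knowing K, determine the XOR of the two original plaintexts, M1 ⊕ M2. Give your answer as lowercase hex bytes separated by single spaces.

55 c1 10 6b a4 be c7 bc 0d a4 e0 77 99

c1 ⊕ c2 = (M1 ⊕ K) ⊕ (M2 ⊕ K) = M1 ⊕ M2 — the shared key cancels under XOR.
a0 ^ f5 = 55
0e ^ cf = c1
a0 ^ b0 = 10
d7 ^ bc = 6b
a4 ^ 00 = a4
c2 ^ 7c = be
58 ^ 9f = c7
f4 ^ 48 = bc
e0 ^ ed = 0d
1a ^ be = a4
8f ^ 6f = e0
e1 ^ 96 = 77
77 ^ ee = 99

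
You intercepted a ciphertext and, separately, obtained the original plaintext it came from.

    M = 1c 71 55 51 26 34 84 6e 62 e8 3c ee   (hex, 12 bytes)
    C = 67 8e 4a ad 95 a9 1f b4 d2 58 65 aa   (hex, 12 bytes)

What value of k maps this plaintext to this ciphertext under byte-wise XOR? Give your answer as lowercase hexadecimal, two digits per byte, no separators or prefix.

7bff1ffcb39d9bdab0b05944

Since C = M ⊕ k, XORing both sides with M gives k = M ⊕ C.
 28 XOR 103 = 123
113 XOR 142 = 255
 85 XOR  74 =  31
 81 XOR 173 = 252
 38 XOR 149 = 179
 52 XOR 169 = 157
132 XOR  31 = 155
110 XOR 180 = 218
 98 XOR 210 = 176
232 XOR  88 = 176
 60 XOR 101 =  89
238 XOR 170 =  68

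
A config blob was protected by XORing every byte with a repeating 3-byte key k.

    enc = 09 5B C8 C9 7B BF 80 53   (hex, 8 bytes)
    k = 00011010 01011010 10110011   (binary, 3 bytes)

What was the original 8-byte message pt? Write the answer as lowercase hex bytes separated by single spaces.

13 01 7b d3 21 0c 9a 09

The 3-byte key repeats, so the effective keystream is 1a 5a b3 1a 5a b3 1a 5a.
byte 0:   9 ⊕  26 =  19
byte 1:  91 ⊕  90 =   1
byte 2: 200 ⊕ 179 = 123
byte 3: 201 ⊕  26 = 211
byte 4: 123 ⊕  90 =  33
byte 5: 191 ⊕ 179 =  12
byte 6: 128 ⊕  26 = 154
byte 7:  83 ⊕  90 =   9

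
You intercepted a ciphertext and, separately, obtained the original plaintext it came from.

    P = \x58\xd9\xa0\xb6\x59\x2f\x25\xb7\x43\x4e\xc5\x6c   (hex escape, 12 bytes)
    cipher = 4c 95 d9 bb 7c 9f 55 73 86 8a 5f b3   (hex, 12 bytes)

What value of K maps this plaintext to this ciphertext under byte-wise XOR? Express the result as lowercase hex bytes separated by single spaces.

14 4c 79 0d 25 b0 70 c4 c5 c4 9a df

Since cipher = P ⊕ K, XORing both sides with P gives K = P ⊕ cipher.
byte 0: 58 ⊕ 4c = 14
byte 1: d9 ⊕ 95 = 4c
byte 2: a0 ⊕ d9 = 79
byte 3: b6 ⊕ bb = 0d
byte 4: 59 ⊕ 7c = 25
byte 5: 2f ⊕ 9f = b0
byte 6: 25 ⊕ 55 = 70
byte 7: b7 ⊕ 73 = c4
byte 8: 43 ⊕ 86 = c5
byte 9: 4e ⊕ 8a = c4
byte 10: c5 ⊕ 5f = 9a
byte 11: 6c ⊕ b3 = df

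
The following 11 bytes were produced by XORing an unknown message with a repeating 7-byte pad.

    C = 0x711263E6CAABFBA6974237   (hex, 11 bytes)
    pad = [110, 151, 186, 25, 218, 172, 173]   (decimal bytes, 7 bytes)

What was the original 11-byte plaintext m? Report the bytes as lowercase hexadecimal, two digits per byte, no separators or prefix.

The 7-byte key repeats, so the effective keystream is 6e 97 ba 19 da ac ad 6e 97 ba 19.
byte 0: 71 ⊕ 6e = 1f
byte 1: 12 ⊕ 97 = 85
byte 2: 63 ⊕ ba = d9
byte 3: e6 ⊕ 19 = ff
byte 4: ca ⊕ da = 10
byte 5: ab ⊕ ac = 07
byte 6: fb ⊕ ad = 56
byte 7: a6 ⊕ 6e = c8
byte 8: 97 ⊕ 97 = 00
byte 9: 42 ⊕ ba = f8
byte 10: 37 ⊕ 19 = 2e

1f85d9ff100756c800f82e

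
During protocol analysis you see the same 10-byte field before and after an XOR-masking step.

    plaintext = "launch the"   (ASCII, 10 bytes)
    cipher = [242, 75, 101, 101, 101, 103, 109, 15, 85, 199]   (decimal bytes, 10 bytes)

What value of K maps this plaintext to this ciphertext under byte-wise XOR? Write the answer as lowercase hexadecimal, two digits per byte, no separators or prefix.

9e2a100b060f4d7b3da2

Since cipher = plaintext ⊕ K, XORing both sides with plaintext gives K = plaintext ⊕ cipher.
108 ⊕ 242 = 158
 97 ⊕  75 =  42
117 ⊕ 101 =  16
110 ⊕ 101 =  11
 99 ⊕ 101 =   6
104 ⊕ 103 =  15
 32 ⊕ 109 =  77
116 ⊕  15 = 123
104 ⊕  85 =  61
101 ⊕ 199 = 162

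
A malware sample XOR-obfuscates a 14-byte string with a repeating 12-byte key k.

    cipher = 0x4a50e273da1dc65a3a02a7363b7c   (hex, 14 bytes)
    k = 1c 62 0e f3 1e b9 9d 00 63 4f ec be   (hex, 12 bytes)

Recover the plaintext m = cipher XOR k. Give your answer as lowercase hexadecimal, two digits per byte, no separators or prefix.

The 12-byte key repeats, so the effective keystream is 1c 62 0e f3 1e b9 9d 00 63 4f ec be 1c 62.
byte 0: 4a XOR 1c = 56
byte 1: 50 XOR 62 = 32
byte 2: e2 XOR 0e = ec
byte 3: 73 XOR f3 = 80
byte 4: da XOR 1e = c4
byte 5: 1d XOR b9 = a4
byte 6: c6 XOR 9d = 5b
byte 7: 5a XOR 00 = 5a
byte 8: 3a XOR 63 = 59
byte 9: 02 XOR 4f = 4d
byte 10: a7 XOR ec = 4b
byte 11: 36 XOR be = 88
byte 12: 3b XOR 1c = 27
byte 13: 7c XOR 62 = 1e

5632ec80c4a45b5a594d4b88271e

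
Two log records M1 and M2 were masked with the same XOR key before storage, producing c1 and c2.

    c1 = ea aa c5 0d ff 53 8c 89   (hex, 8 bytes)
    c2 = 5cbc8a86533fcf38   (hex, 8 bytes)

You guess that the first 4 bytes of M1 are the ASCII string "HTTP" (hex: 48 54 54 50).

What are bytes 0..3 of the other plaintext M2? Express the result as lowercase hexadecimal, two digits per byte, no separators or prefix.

First, c1 ⊕ c2 = (M1 ⊕ K) ⊕ (M2 ⊕ K) = M1 ⊕ M2, so the key drops out. Then M2 = (M1 ⊕ M2) ⊕ M1 over the first 4 bytes.
byte 0: (ea ^ 5c) ^ 48 = b6 ^ 48 = fe
byte 1: (aa ^ bc) ^ 54 = 16 ^ 54 = 42
byte 2: (c5 ^ 8a) ^ 54 = 4f ^ 54 = 1b
byte 3: (0d ^ 86) ^ 50 = 8b ^ 50 = db

fe421bdb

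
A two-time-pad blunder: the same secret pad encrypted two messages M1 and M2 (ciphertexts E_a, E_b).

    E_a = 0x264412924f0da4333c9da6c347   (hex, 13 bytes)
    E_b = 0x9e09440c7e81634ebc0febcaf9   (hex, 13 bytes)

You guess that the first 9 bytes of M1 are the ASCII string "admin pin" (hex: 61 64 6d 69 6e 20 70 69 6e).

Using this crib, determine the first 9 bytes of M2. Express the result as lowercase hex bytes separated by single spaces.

d9 29 3b f7 5f ac b7 14 ee

First, E_a ⊕ E_b = (M1 ⊕ K) ⊕ (M2 ⊕ K) = M1 ⊕ M2, so the key drops out. Then M2 = (M1 ⊕ M2) ⊕ M1 over the first 9 bytes.
byte 0: (26 ^ 9e) ^ 61 = b8 ^ 61 = d9
byte 1: (44 ^ 09) ^ 64 = 4d ^ 64 = 29
byte 2: (12 ^ 44) ^ 6d = 56 ^ 6d = 3b
byte 3: (92 ^ 0c) ^ 69 = 9e ^ 69 = f7
byte 4: (4f ^ 7e) ^ 6e = 31 ^ 6e = 5f
byte 5: (0d ^ 81) ^ 20 = 8c ^ 20 = ac
byte 6: (a4 ^ 63) ^ 70 = c7 ^ 70 = b7
byte 7: (33 ^ 4e) ^ 69 = 7d ^ 69 = 14
byte 8: (3c ^ bc) ^ 6e = 80 ^ 6e = ee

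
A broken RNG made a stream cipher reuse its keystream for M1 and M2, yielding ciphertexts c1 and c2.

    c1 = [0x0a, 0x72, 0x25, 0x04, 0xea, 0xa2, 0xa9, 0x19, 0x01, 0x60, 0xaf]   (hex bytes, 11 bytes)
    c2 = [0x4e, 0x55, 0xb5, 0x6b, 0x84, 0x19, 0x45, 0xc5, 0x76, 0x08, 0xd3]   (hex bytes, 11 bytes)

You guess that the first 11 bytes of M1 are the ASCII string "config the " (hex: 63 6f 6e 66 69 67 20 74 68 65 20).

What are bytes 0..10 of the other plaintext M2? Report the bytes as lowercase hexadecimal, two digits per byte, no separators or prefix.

First, c1 ⊕ c2 = (M1 ⊕ K) ⊕ (M2 ⊕ K) = M1 ⊕ M2, so the key drops out. Then M2 = (M1 ⊕ M2) ⊕ M1 over the first 11 bytes.
byte 0: (0a ⊕ 4e) ⊕ 63 = 44 ⊕ 63 = 27
byte 1: (72 ⊕ 55) ⊕ 6f = 27 ⊕ 6f = 48
byte 2: (25 ⊕ b5) ⊕ 6e = 90 ⊕ 6e = fe
byte 3: (04 ⊕ 6b) ⊕ 66 = 6f ⊕ 66 = 09
byte 4: (ea ⊕ 84) ⊕ 69 = 6e ⊕ 69 = 07
byte 5: (a2 ⊕ 19) ⊕ 67 = bb ⊕ 67 = dc
byte 6: (a9 ⊕ 45) ⊕ 20 = ec ⊕ 20 = cc
byte 7: (19 ⊕ c5) ⊕ 74 = dc ⊕ 74 = a8
byte 8: (01 ⊕ 76) ⊕ 68 = 77 ⊕ 68 = 1f
byte 9: (60 ⊕ 08) ⊕ 65 = 68 ⊕ 65 = 0d
byte 10: (af ⊕ d3) ⊕ 20 = 7c ⊕ 20 = 5c

2748fe0907dccca81f0d5c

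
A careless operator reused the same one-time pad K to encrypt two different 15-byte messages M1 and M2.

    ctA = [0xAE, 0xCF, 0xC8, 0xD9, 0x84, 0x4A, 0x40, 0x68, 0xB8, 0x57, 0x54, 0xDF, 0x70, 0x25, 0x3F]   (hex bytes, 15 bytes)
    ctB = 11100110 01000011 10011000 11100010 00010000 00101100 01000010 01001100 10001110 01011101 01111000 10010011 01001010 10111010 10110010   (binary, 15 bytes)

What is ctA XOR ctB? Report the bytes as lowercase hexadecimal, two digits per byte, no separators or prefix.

488c503b94660224360a2c4c3a9f8d

ctA ⊕ ctB = (M1 ⊕ K) ⊕ (M2 ⊕ K) = M1 ⊕ M2 — the shared key cancels under XOR.
174 xor 230 =  72
207 xor  67 = 140
200 xor 152 =  80
217 xor 226 =  59
132 xor  16 = 148
 74 xor  44 = 102
 64 xor  66 =   2
104 xor  76 =  36
184 xor 142 =  54
 87 xor  93 =  10
 84 xor 120 =  44
223 xor 147 =  76
112 xor  74 =  58
 37 xor 186 = 159
 63 xor 178 = 141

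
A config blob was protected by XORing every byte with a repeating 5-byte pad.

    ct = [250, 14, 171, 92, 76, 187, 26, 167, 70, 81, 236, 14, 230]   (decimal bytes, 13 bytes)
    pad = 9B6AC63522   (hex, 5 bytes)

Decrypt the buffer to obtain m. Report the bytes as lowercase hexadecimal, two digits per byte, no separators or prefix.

The 5-byte key repeats, so the effective keystream is 9b 6a c6 35 22 9b 6a c6 35 22 9b 6a c6.
byte 0: 11111010 XOR 10011011 = 01100001
byte 1: 00001110 XOR 01101010 = 01100100
byte 2: 10101011 XOR 11000110 = 01101101
byte 3: 01011100 XOR 00110101 = 01101001
byte 4: 01001100 XOR 00100010 = 01101110
byte 5: 10111011 XOR 10011011 = 00100000
byte 6: 00011010 XOR 01101010 = 01110000
byte 7: 10100111 XOR 11000110 = 01100001
byte 8: 01000110 XOR 00110101 = 01110011
byte 9: 01010001 XOR 00100010 = 01110011
byte 10: 11101100 XOR 10011011 = 01110111
byte 11: 00001110 XOR 01101010 = 01100100
byte 12: 11100110 XOR 11000110 = 00100000

61646d696e2070617373776420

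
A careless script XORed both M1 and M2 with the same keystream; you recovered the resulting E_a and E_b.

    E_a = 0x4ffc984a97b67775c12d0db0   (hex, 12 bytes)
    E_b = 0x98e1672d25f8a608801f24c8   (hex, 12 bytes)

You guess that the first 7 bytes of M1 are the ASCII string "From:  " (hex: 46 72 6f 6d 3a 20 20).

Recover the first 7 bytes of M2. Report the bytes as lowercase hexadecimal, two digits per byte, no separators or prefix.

916f900a886ef1

First, E_a ⊕ E_b = (M1 ⊕ K) ⊕ (M2 ⊕ K) = M1 ⊕ M2, so the key drops out. Then M2 = (M1 ⊕ M2) ⊕ M1 over the first 7 bytes.
byte 0: (4f xor 98) xor 46 = d7 xor 46 = 91
byte 1: (fc xor e1) xor 72 = 1d xor 72 = 6f
byte 2: (98 xor 67) xor 6f = ff xor 6f = 90
byte 3: (4a xor 2d) xor 6d = 67 xor 6d = 0a
byte 4: (97 xor 25) xor 3a = b2 xor 3a = 88
byte 5: (b6 xor f8) xor 20 = 4e xor 20 = 6e
byte 6: (77 xor a6) xor 20 = d1 xor 20 = f1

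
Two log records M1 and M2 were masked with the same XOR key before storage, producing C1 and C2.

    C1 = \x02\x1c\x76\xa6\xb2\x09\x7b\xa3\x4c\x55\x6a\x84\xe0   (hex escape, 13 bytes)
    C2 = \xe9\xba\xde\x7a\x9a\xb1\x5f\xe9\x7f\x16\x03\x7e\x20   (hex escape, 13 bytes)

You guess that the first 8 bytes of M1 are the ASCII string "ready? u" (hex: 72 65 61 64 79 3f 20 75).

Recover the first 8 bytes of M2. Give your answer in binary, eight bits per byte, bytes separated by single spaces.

First, C1 ⊕ C2 = (M1 ⊕ K) ⊕ (M2 ⊕ K) = M1 ⊕ M2, so the key drops out. Then M2 = (M1 ⊕ M2) ⊕ M1 over the first 8 bytes.
byte 0: (02 ⊕ e9) ⊕ 72 = eb ⊕ 72 = 99
byte 1: (1c ⊕ ba) ⊕ 65 = a6 ⊕ 65 = c3
byte 2: (76 ⊕ de) ⊕ 61 = a8 ⊕ 61 = c9
byte 3: (a6 ⊕ 7a) ⊕ 64 = dc ⊕ 64 = b8
byte 4: (b2 ⊕ 9a) ⊕ 79 = 28 ⊕ 79 = 51
byte 5: (09 ⊕ b1) ⊕ 3f = b8 ⊕ 3f = 87
byte 6: (7b ⊕ 5f) ⊕ 20 = 24 ⊕ 20 = 04
byte 7: (a3 ⊕ e9) ⊕ 75 = 4a ⊕ 75 = 3f

10011001 11000011 11001001 10111000 01010001 10000111 00000100 00111111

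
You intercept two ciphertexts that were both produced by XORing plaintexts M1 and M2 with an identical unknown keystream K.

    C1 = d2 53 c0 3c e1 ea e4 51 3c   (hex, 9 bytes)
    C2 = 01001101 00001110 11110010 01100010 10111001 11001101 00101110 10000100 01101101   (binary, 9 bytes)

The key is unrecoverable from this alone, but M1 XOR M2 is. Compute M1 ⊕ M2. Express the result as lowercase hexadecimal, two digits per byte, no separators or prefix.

C1 ⊕ C2 = (M1 ⊕ K) ⊕ (M2 ⊕ K) = M1 ⊕ M2 — the shared key cancels under XOR.
d2 ^ 4d = 9f
53 ^ 0e = 5d
c0 ^ f2 = 32
3c ^ 62 = 5e
e1 ^ b9 = 58
ea ^ cd = 27
e4 ^ 2e = ca
51 ^ 84 = d5
3c ^ 6d = 51

9f5d325e5827cad551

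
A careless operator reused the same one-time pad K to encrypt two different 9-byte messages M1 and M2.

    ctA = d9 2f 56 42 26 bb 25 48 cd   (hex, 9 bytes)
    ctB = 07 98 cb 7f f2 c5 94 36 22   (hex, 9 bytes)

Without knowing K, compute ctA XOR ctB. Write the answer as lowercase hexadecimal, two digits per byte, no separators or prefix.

ctA ⊕ ctB = (M1 ⊕ K) ⊕ (M2 ⊕ K) = M1 ⊕ M2 — the shared key cancels under XOR.
d9 XOR 07 = de
2f XOR 98 = b7
56 XOR cb = 9d
42 XOR 7f = 3d
26 XOR f2 = d4
bb XOR c5 = 7e
25 XOR 94 = b1
48 XOR 36 = 7e
cd XOR 22 = ef

deb79d3dd47eb17eef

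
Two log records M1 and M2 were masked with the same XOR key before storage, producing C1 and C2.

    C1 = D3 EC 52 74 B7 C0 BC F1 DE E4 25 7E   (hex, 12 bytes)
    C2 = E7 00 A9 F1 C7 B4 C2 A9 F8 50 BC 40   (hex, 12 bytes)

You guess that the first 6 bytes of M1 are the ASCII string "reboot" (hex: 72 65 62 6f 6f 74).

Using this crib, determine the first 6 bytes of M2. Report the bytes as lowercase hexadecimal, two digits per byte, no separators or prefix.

First, C1 ⊕ C2 = (M1 ⊕ K) ⊕ (M2 ⊕ K) = M1 ⊕ M2, so the key drops out. Then M2 = (M1 ⊕ M2) ⊕ M1 over the first 6 bytes.
byte 0: (d3 XOR e7) XOR 72 = 34 XOR 72 = 46
byte 1: (ec XOR 00) XOR 65 = ec XOR 65 = 89
byte 2: (52 XOR a9) XOR 62 = fb XOR 62 = 99
byte 3: (74 XOR f1) XOR 6f = 85 XOR 6f = ea
byte 4: (b7 XOR c7) XOR 6f = 70 XOR 6f = 1f
byte 5: (c0 XOR b4) XOR 74 = 74 XOR 74 = 00

468999ea1f00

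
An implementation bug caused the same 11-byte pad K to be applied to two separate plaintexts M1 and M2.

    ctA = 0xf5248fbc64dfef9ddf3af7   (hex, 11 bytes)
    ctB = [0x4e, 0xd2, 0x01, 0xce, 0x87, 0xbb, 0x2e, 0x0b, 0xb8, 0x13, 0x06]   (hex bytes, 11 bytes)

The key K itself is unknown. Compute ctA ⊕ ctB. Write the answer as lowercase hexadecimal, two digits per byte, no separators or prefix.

ctA ⊕ ctB = (M1 ⊕ K) ⊕ (M2 ⊕ K) = M1 ⊕ M2 — the shared key cancels under XOR.
f5 ⊕ 4e = bb
24 ⊕ d2 = f6
8f ⊕ 01 = 8e
bc ⊕ ce = 72
64 ⊕ 87 = e3
df ⊕ bb = 64
ef ⊕ 2e = c1
9d ⊕ 0b = 96
df ⊕ b8 = 67
3a ⊕ 13 = 29
f7 ⊕ 06 = f1

bbf68e72e364c1966729f1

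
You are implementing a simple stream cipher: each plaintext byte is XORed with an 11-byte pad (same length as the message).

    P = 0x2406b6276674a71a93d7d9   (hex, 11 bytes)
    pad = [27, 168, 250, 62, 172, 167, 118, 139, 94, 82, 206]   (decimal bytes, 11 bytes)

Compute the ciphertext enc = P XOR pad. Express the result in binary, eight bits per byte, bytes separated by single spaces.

XOR is its own inverse, so applying the key byte-wise gives the result directly.
 36 ^  27 =  63
  6 ^ 168 = 174
182 ^ 250 =  76
 39 ^  62 =  25
102 ^ 172 = 202
116 ^ 167 = 211
167 ^ 118 = 209
 26 ^ 139 = 145
147 ^  94 = 205
215 ^  82 = 133
217 ^ 206 =  23

00111111 10101110 01001100 00011001 11001010 11010011 11010001 10010001 11001101 10000101 00010111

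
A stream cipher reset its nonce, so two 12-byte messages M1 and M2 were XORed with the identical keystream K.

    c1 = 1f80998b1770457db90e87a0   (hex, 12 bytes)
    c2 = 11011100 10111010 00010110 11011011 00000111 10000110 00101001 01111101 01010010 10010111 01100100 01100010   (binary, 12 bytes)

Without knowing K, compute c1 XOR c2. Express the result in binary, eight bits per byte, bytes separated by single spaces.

11000011 00111010 10001111 01010000 00010000 11110110 01101100 00000000 11101011 10011001 11100011 11000010

c1 ⊕ c2 = (M1 ⊕ K) ⊕ (M2 ⊕ K) = M1 ⊕ M2 — the shared key cancels under XOR.
1f ^ dc = c3
80 ^ ba = 3a
99 ^ 16 = 8f
8b ^ db = 50
17 ^ 07 = 10
70 ^ 86 = f6
45 ^ 29 = 6c
7d ^ 7d = 00
b9 ^ 52 = eb
0e ^ 97 = 99
87 ^ 64 = e3
a0 ^ 62 = c2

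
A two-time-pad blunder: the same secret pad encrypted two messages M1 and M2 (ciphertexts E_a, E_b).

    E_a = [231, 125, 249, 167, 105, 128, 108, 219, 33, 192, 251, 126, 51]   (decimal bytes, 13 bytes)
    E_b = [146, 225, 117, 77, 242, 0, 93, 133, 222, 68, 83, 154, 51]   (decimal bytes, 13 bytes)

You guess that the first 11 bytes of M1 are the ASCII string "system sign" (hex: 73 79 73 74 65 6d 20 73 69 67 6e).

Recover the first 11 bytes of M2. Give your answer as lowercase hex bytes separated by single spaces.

First, E_a ⊕ E_b = (M1 ⊕ K) ⊕ (M2 ⊕ K) = M1 ⊕ M2, so the key drops out. Then M2 = (M1 ⊕ M2) ⊕ M1 over the first 11 bytes.
byte 0: (e7 XOR 92) XOR 73 = 75 XOR 73 = 06
byte 1: (7d XOR e1) XOR 79 = 9c XOR 79 = e5
byte 2: (f9 XOR 75) XOR 73 = 8c XOR 73 = ff
byte 3: (a7 XOR 4d) XOR 74 = ea XOR 74 = 9e
byte 4: (69 XOR f2) XOR 65 = 9b XOR 65 = fe
byte 5: (80 XOR 00) XOR 6d = 80 XOR 6d = ed
byte 6: (6c XOR 5d) XOR 20 = 31 XOR 20 = 11
byte 7: (db XOR 85) XOR 73 = 5e XOR 73 = 2d
byte 8: (21 XOR de) XOR 69 = ff XOR 69 = 96
byte 9: (c0 XOR 44) XOR 67 = 84 XOR 67 = e3
byte 10: (fb XOR 53) XOR 6e = a8 XOR 6e = c6

06 e5 ff 9e fe ed 11 2d 96 e3 c6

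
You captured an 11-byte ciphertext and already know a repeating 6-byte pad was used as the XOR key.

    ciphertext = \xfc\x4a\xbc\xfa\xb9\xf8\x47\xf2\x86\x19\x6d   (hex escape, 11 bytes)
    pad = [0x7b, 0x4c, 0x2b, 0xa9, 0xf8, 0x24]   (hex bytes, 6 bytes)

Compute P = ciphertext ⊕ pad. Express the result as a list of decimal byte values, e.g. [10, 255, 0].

The 6-byte key repeats, so the effective keystream is 7b 4c 2b a9 f8 24 7b 4c 2b a9 f8.
byte 0: fc XOR 7b = 87
byte 1: 4a XOR 4c = 06
byte 2: bc XOR 2b = 97
byte 3: fa XOR a9 = 53
byte 4: b9 XOR f8 = 41
byte 5: f8 XOR 24 = dc
byte 6: 47 XOR 7b = 3c
byte 7: f2 XOR 4c = be
byte 8: 86 XOR 2b = ad
byte 9: 19 XOR a9 = b0
byte 10: 6d XOR f8 = 95

[135, 6, 151, 83, 65, 220, 60, 190, 173, 176, 149]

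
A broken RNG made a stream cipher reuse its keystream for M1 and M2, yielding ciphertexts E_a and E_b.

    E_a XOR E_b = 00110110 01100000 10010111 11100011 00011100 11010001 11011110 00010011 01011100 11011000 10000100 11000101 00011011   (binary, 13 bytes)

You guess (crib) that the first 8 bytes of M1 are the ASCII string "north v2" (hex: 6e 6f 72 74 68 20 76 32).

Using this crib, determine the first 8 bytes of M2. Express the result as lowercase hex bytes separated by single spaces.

58 0f e5 97 74 f1 a8 21

Since E_a ⊕ E_b = M1 ⊕ M2, XORing with the guessed M1 bytes yields the corresponding M2 bytes: M2 = (E_a ⊕ E_b) ⊕ M1.
36 xor 6e = 58
60 xor 6f = 0f
97 xor 72 = e5
e3 xor 74 = 97
1c xor 68 = 74
d1 xor 20 = f1
de xor 76 = a8
13 xor 32 = 21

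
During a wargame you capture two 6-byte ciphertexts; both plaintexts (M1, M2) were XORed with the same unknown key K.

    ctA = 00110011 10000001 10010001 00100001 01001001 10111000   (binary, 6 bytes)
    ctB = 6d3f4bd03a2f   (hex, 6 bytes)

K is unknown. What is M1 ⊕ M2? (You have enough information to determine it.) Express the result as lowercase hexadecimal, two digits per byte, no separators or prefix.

ctA ⊕ ctB = (M1 ⊕ K) ⊕ (M2 ⊕ K) = M1 ⊕ M2 — the shared key cancels under XOR.
33 xor 6d = 5e
81 xor 3f = be
91 xor 4b = da
21 xor d0 = f1
49 xor 3a = 73
b8 xor 2f = 97

5ebedaf17397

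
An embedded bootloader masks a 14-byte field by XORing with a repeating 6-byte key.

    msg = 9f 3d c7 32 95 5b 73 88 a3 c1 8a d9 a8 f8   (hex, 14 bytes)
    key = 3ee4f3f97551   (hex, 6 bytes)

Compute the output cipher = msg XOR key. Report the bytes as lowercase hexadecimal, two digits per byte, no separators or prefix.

a1d934cbe00a4d6c5038ff88961c

The 6-byte key repeats, so the effective keystream is 3e e4 f3 f9 75 51 3e e4 f3 f9 75 51 3e e4.
byte 0: 10011111 ⊕ 00111110 = 10100001
byte 1: 00111101 ⊕ 11100100 = 11011001
byte 2: 11000111 ⊕ 11110011 = 00110100
byte 3: 00110010 ⊕ 11111001 = 11001011
byte 4: 10010101 ⊕ 01110101 = 11100000
byte 5: 01011011 ⊕ 01010001 = 00001010
byte 6: 01110011 ⊕ 00111110 = 01001101
byte 7: 10001000 ⊕ 11100100 = 01101100
byte 8: 10100011 ⊕ 11110011 = 01010000
byte 9: 11000001 ⊕ 11111001 = 00111000
byte 10: 10001010 ⊕ 01110101 = 11111111
byte 11: 11011001 ⊕ 01010001 = 10001000
byte 12: 10101000 ⊕ 00111110 = 10010110
byte 13: 11111000 ⊕ 11100100 = 00011100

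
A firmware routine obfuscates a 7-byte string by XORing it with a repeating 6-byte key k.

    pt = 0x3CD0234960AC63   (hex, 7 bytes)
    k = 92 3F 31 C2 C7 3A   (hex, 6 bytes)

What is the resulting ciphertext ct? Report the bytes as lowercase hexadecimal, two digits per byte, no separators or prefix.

The 6-byte key repeats, so the effective keystream is 92 3f 31 c2 c7 3a 92.
byte 0: 3c ⊕ 92 = ae
byte 1: d0 ⊕ 3f = ef
byte 2: 23 ⊕ 31 = 12
byte 3: 49 ⊕ c2 = 8b
byte 4: 60 ⊕ c7 = a7
byte 5: ac ⊕ 3a = 96
byte 6: 63 ⊕ 92 = f1

aeef128ba796f1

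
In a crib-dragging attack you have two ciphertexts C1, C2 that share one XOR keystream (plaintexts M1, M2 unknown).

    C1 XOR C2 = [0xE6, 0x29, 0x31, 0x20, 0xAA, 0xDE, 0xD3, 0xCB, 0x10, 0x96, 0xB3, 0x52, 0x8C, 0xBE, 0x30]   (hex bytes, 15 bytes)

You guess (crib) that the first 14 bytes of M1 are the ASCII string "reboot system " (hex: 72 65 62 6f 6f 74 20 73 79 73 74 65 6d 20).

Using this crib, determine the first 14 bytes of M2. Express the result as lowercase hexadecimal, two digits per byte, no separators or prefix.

Since C1 ⊕ C2 = M1 ⊕ M2, XORing with the guessed M1 bytes yields the corresponding M2 bytes: M2 = (C1 ⊕ C2) ⊕ M1.
e6 ⊕ 72 = 94
29 ⊕ 65 = 4c
31 ⊕ 62 = 53
20 ⊕ 6f = 4f
aa ⊕ 6f = c5
de ⊕ 74 = aa
d3 ⊕ 20 = f3
cb ⊕ 73 = b8
10 ⊕ 79 = 69
96 ⊕ 73 = e5
b3 ⊕ 74 = c7
52 ⊕ 65 = 37
8c ⊕ 6d = e1
be ⊕ 20 = 9e

944c534fc5aaf3b869e5c737e19e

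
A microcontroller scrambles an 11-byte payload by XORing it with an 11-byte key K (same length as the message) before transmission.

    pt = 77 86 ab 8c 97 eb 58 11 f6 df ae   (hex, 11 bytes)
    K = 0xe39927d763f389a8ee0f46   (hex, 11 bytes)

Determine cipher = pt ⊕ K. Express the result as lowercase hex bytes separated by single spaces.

XOR is its own inverse, so applying the key byte-wise gives the result directly.
01110111 ⊕ 11100011 = 10010100
10000110 ⊕ 10011001 = 00011111
10101011 ⊕ 00100111 = 10001100
10001100 ⊕ 11010111 = 01011011
10010111 ⊕ 01100011 = 11110100
11101011 ⊕ 11110011 = 00011000
01011000 ⊕ 10001001 = 11010001
00010001 ⊕ 10101000 = 10111001
11110110 ⊕ 11101110 = 00011000
11011111 ⊕ 00001111 = 11010000
10101110 ⊕ 01000110 = 11101000

94 1f 8c 5b f4 18 d1 b9 18 d0 e8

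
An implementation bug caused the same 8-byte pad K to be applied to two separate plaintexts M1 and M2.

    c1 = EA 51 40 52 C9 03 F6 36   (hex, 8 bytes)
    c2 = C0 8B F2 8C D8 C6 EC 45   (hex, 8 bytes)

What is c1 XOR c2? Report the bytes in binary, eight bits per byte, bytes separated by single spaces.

00101010 11011010 10110010 11011110 00010001 11000101 00011010 01110011

c1 ⊕ c2 = (M1 ⊕ K) ⊕ (M2 ⊕ K) = M1 ⊕ M2 — the shared key cancels under XOR.
234 XOR 192 =  42
 81 XOR 139 = 218
 64 XOR 242 = 178
 82 XOR 140 = 222
201 XOR 216 =  17
  3 XOR 198 = 197
246 XOR 236 =  26
 54 XOR  69 = 115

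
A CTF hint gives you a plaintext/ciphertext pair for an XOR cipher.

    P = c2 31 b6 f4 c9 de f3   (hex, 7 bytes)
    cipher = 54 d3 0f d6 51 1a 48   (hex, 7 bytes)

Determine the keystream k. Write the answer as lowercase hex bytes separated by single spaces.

Since cipher = P ⊕ k, XORing both sides with P gives k = P ⊕ cipher.
byte 0: 194 ^  84 = 150
byte 1:  49 ^ 211 = 226
byte 2: 182 ^  15 = 185
byte 3: 244 ^ 214 =  34
byte 4: 201 ^  81 = 152
byte 5: 222 ^  26 = 196
byte 6: 243 ^  72 = 187

96 e2 b9 22 98 c4 bb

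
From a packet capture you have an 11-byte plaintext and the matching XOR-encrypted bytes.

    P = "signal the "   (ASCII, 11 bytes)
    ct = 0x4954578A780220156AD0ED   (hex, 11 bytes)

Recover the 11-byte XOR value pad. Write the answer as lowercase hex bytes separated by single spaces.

3a 3d 30 e4 19 6e 00 61 02 b5 cd

Since ct = P ⊕ pad, XORing both sides with P gives pad = P ⊕ ct.
115 XOR  73 =  58
105 XOR  84 =  61
103 XOR  87 =  48
110 XOR 138 = 228
 97 XOR 120 =  25
108 XOR   2 = 110
 32 XOR  32 =   0
116 XOR  21 =  97
104 XOR 106 =   2
101 XOR 208 = 181
 32 XOR 237 = 205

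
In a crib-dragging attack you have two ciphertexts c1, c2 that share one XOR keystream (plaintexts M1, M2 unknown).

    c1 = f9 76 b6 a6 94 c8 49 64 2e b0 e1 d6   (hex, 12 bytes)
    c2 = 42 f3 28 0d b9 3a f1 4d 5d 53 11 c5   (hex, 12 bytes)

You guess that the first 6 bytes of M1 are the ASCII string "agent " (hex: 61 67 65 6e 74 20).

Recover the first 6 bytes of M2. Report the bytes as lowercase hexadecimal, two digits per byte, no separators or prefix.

First, c1 ⊕ c2 = (M1 ⊕ K) ⊕ (M2 ⊕ K) = M1 ⊕ M2, so the key drops out. Then M2 = (M1 ⊕ M2) ⊕ M1 over the first 6 bytes.
byte 0: (f9 ^ 42) ^ 61 = bb ^ 61 = da
byte 1: (76 ^ f3) ^ 67 = 85 ^ 67 = e2
byte 2: (b6 ^ 28) ^ 65 = 9e ^ 65 = fb
byte 3: (a6 ^ 0d) ^ 6e = ab ^ 6e = c5
byte 4: (94 ^ b9) ^ 74 = 2d ^ 74 = 59
byte 5: (c8 ^ 3a) ^ 20 = f2 ^ 20 = d2

dae2fbc559d2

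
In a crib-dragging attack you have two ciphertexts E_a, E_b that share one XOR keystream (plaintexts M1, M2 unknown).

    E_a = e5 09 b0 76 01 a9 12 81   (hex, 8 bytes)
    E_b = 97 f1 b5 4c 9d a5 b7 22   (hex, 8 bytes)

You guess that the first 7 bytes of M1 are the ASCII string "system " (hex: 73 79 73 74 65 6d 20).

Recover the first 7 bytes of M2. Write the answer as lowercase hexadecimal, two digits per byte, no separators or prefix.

First, E_a ⊕ E_b = (M1 ⊕ K) ⊕ (M2 ⊕ K) = M1 ⊕ M2, so the key drops out. Then M2 = (M1 ⊕ M2) ⊕ M1 over the first 7 bytes.
byte 0: (e5 ^ 97) ^ 73 = 72 ^ 73 = 01
byte 1: (09 ^ f1) ^ 79 = f8 ^ 79 = 81
byte 2: (b0 ^ b5) ^ 73 = 05 ^ 73 = 76
byte 3: (76 ^ 4c) ^ 74 = 3a ^ 74 = 4e
byte 4: (01 ^ 9d) ^ 65 = 9c ^ 65 = f9
byte 5: (a9 ^ a5) ^ 6d = 0c ^ 6d = 61
byte 6: (12 ^ b7) ^ 20 = a5 ^ 20 = 85

0181764ef96185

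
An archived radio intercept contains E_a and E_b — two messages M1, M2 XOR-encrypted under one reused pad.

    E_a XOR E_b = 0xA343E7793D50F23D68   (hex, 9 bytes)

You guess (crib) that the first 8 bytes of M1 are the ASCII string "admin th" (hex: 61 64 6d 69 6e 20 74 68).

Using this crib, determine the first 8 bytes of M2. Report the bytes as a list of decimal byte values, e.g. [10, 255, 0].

Since E_a ⊕ E_b = M1 ⊕ M2, XORing with the guessed M1 bytes yields the corresponding M2 bytes: M2 = (E_a ⊕ E_b) ⊕ M1.
163 ⊕  97 = 194
 67 ⊕ 100 =  39
231 ⊕ 109 = 138
121 ⊕ 105 =  16
 61 ⊕ 110 =  83
 80 ⊕  32 = 112
242 ⊕ 116 = 134
 61 ⊕ 104 =  85

[194, 39, 138, 16, 83, 112, 134, 85]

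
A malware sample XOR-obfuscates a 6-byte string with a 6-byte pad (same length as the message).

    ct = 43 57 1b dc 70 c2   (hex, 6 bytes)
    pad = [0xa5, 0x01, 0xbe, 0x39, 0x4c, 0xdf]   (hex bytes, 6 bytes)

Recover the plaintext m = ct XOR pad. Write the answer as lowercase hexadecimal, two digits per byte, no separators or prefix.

43 XOR a5 = e6
57 XOR 01 = 56
1b XOR be = a5
dc XOR 39 = e5
70 XOR 4c = 3c
c2 XOR df = 1d

e656a5e53c1d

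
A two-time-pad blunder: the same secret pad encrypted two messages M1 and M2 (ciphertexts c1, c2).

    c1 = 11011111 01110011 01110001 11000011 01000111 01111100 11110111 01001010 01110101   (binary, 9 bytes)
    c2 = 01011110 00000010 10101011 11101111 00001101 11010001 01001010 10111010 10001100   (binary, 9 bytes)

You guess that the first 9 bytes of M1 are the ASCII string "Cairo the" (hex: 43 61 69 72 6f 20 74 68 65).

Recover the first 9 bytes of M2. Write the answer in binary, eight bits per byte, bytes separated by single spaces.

First, c1 ⊕ c2 = (M1 ⊕ K) ⊕ (M2 ⊕ K) = M1 ⊕ M2, so the key drops out. Then M2 = (M1 ⊕ M2) ⊕ M1 over the first 9 bytes.
byte 0: (df ⊕ 5e) ⊕ 43 = 81 ⊕ 43 = c2
byte 1: (73 ⊕ 02) ⊕ 61 = 71 ⊕ 61 = 10
byte 2: (71 ⊕ ab) ⊕ 69 = da ⊕ 69 = b3
byte 3: (c3 ⊕ ef) ⊕ 72 = 2c ⊕ 72 = 5e
byte 4: (47 ⊕ 0d) ⊕ 6f = 4a ⊕ 6f = 25
byte 5: (7c ⊕ d1) ⊕ 20 = ad ⊕ 20 = 8d
byte 6: (f7 ⊕ 4a) ⊕ 74 = bd ⊕ 74 = c9
byte 7: (4a ⊕ ba) ⊕ 68 = f0 ⊕ 68 = 98
byte 8: (75 ⊕ 8c) ⊕ 65 = f9 ⊕ 65 = 9c

11000010 00010000 10110011 01011110 00100101 10001101 11001001 10011000 10011100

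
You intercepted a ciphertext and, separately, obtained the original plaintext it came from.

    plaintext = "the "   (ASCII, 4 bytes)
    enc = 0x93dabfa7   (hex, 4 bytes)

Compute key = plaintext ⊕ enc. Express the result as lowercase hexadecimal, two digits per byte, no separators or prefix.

e7b2da87

Since enc = plaintext ⊕ key, XORing both sides with plaintext gives key = plaintext ⊕ enc.
74 ⊕ 93 = e7
68 ⊕ da = b2
65 ⊕ bf = da
20 ⊕ a7 = 87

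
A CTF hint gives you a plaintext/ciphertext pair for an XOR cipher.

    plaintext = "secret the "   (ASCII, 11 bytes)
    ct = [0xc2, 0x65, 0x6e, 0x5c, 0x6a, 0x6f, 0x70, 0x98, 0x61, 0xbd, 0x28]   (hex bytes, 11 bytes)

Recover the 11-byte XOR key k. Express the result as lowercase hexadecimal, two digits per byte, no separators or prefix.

b1000d2e0f1b50ec09d808

Since ct = plaintext ⊕ k, XORing both sides with plaintext gives k = plaintext ⊕ ct.
byte 0: 115 XOR 194 = 177
byte 1: 101 XOR 101 =   0
byte 2:  99 XOR 110 =  13
byte 3: 114 XOR  92 =  46
byte 4: 101 XOR 106 =  15
byte 5: 116 XOR 111 =  27
byte 6:  32 XOR 112 =  80
byte 7: 116 XOR 152 = 236
byte 8: 104 XOR  97 =   9
byte 9: 101 XOR 189 = 216
byte 10:  32 XOR  40 =   8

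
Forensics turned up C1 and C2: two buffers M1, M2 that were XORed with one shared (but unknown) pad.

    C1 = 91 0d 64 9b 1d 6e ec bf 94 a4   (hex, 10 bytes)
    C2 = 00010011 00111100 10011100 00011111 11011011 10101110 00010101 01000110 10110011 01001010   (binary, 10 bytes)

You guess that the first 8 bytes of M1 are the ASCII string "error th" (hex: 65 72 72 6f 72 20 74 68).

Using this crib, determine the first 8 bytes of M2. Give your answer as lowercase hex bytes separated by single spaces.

First, C1 ⊕ C2 = (M1 ⊕ K) ⊕ (M2 ⊕ K) = M1 ⊕ M2, so the key drops out. Then M2 = (M1 ⊕ M2) ⊕ M1 over the first 8 bytes.
byte 0: (91 XOR 13) XOR 65 = 82 XOR 65 = e7
byte 1: (0d XOR 3c) XOR 72 = 31 XOR 72 = 43
byte 2: (64 XOR 9c) XOR 72 = f8 XOR 72 = 8a
byte 3: (9b XOR 1f) XOR 6f = 84 XOR 6f = eb
byte 4: (1d XOR db) XOR 72 = c6 XOR 72 = b4
byte 5: (6e XOR ae) XOR 20 = c0 XOR 20 = e0
byte 6: (ec XOR 15) XOR 74 = f9 XOR 74 = 8d
byte 7: (bf XOR 46) XOR 68 = f9 XOR 68 = 91

e7 43 8a eb b4 e0 8d 91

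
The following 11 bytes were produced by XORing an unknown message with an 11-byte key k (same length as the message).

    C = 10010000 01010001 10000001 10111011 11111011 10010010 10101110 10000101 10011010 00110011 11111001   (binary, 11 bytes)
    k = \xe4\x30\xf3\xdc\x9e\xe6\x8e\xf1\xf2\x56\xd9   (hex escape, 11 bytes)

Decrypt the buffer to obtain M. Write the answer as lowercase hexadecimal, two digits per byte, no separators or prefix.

7461726765742074686520

XOR is its own inverse, so applying the key byte-wise gives the result directly.
byte 0: 144 ⊕ 228 = 116
byte 1:  81 ⊕  48 =  97
byte 2: 129 ⊕ 243 = 114
byte 3: 187 ⊕ 220 = 103
byte 4: 251 ⊕ 158 = 101
byte 5: 146 ⊕ 230 = 116
byte 6: 174 ⊕ 142 =  32
byte 7: 133 ⊕ 241 = 116
byte 8: 154 ⊕ 242 = 104
byte 9:  51 ⊕  86 = 101
byte 10: 249 ⊕ 217 =  32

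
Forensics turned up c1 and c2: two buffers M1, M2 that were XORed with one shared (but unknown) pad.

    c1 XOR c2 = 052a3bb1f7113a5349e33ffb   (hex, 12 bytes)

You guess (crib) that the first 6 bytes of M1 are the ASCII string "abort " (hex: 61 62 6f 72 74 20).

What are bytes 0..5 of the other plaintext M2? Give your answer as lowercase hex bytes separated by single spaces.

Since c1 ⊕ c2 = M1 ⊕ M2, XORing with the guessed M1 bytes yields the corresponding M2 bytes: M2 = (c1 ⊕ c2) ⊕ M1.
05 xor 61 = 64
2a xor 62 = 48
3b xor 6f = 54
b1 xor 72 = c3
f7 xor 74 = 83
11 xor 20 = 31

64 48 54 c3 83 31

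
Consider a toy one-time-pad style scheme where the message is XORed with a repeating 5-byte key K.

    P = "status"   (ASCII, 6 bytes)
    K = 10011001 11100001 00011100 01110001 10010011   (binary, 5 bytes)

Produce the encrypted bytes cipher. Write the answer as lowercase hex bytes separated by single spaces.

ea 95 7d 05 e6 ea

The 5-byte key repeats, so the effective keystream is 99 e1 1c 71 93 99.
byte 0: 73 XOR 99 = ea
byte 1: 74 XOR e1 = 95
byte 2: 61 XOR 1c = 7d
byte 3: 74 XOR 71 = 05
byte 4: 75 XOR 93 = e6
byte 5: 73 XOR 99 = ea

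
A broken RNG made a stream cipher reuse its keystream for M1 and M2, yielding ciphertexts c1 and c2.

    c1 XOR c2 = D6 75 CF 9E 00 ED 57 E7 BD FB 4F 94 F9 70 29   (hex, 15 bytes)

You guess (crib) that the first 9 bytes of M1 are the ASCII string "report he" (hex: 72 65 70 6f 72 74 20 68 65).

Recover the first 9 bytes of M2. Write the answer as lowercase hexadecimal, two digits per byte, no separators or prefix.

Since c1 ⊕ c2 = M1 ⊕ M2, XORing with the guessed M1 bytes yields the corresponding M2 bytes: M2 = (c1 ⊕ c2) ⊕ M1.
byte 0: d6 XOR 72 = a4
byte 1: 75 XOR 65 = 10
byte 2: cf XOR 70 = bf
byte 3: 9e XOR 6f = f1
byte 4: 00 XOR 72 = 72
byte 5: ed XOR 74 = 99
byte 6: 57 XOR 20 = 77
byte 7: e7 XOR 68 = 8f
byte 8: bd XOR 65 = d8

a410bff17299778fd8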